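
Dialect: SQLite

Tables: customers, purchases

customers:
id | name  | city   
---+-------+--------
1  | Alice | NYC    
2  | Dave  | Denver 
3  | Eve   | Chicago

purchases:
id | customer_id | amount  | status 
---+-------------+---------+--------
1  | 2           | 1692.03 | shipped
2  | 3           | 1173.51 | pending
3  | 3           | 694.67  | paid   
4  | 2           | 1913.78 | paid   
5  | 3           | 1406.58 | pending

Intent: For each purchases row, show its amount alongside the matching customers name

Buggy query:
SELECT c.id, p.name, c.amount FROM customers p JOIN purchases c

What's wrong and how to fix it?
Bug: Missing join condition: each purchases row is matched to all customers rows instead of just its own

Fix: Specify the join condition linking the foreign key to the parent id

Corrected query:
SELECT c.id, p.name, c.amount FROM customers p JOIN purchases c ON c.customer_id = p.id

Result:
id | name | amount 
---+------+--------
1  | Dave | 1692.03
2  | Eve  | 1173.51
3  | Eve  | 694.67 
4  | Dave | 1913.78
5  | Eve  | 1406.58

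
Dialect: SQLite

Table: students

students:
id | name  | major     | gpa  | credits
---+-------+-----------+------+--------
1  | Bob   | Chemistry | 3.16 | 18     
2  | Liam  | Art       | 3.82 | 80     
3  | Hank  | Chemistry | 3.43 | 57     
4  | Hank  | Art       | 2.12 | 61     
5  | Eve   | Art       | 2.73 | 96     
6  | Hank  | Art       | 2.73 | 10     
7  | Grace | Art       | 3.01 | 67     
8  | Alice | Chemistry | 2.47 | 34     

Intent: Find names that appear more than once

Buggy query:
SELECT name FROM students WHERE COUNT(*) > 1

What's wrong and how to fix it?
Bug: WHERE can't reference COUNT(*); aggregates are computed after WHERE

Fix: Group first, then use HAVING for the count condition

Corrected query:
SELECT name FROM students GROUP BY name HAVING COUNT(*) > 1

Result:
name
----
Hank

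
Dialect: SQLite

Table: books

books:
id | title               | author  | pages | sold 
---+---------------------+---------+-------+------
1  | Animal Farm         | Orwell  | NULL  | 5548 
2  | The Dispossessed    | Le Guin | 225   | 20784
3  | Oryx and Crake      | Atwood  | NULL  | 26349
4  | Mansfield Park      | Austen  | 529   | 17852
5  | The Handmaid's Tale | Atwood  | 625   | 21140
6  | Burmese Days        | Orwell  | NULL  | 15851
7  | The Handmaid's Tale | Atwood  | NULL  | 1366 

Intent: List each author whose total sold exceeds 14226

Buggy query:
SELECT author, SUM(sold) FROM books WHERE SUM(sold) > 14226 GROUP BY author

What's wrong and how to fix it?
Bug: WHERE runs before GROUP BY, so aggregates aren't available there

Fix: Move the aggregate condition to a HAVING clause

Corrected query:
SELECT author, SUM(sold) FROM books GROUP BY author HAVING SUM(sold) > 14226

Result:
author  | SUM(sold)
--------+----------
Atwood  | 48855    
Austen  | 17852    
Le Guin | 20784    
Orwell  | 21399    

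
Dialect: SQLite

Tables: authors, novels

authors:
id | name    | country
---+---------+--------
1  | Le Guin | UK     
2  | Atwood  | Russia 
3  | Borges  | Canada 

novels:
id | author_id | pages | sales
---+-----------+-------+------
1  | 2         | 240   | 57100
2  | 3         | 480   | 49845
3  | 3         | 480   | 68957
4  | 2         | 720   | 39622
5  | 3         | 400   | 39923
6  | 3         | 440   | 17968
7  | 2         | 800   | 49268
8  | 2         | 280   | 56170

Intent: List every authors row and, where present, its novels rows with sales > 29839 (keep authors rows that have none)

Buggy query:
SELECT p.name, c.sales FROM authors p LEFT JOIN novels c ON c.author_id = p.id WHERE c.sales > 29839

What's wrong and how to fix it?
Bug: Filtering c.sales in WHERE discards the NULL rows produced by LEFT JOIN, turning it into an inner join

Fix: Put 'c.sales > 29839' in the JOIN's ON clause instead of WHERE

Corrected query:
SELECT p.name, c.sales FROM authors p LEFT JOIN novels c ON c.author_id = p.id AND c.sales > 29839

Result:
name    | sales
--------+------
Le Guin | NULL 
Atwood  | 39622
Atwood  | 49268
Atwood  | 56170
Atwood  | 57100
Borges  | 39923
Borges  | 49845
Borges  | 68957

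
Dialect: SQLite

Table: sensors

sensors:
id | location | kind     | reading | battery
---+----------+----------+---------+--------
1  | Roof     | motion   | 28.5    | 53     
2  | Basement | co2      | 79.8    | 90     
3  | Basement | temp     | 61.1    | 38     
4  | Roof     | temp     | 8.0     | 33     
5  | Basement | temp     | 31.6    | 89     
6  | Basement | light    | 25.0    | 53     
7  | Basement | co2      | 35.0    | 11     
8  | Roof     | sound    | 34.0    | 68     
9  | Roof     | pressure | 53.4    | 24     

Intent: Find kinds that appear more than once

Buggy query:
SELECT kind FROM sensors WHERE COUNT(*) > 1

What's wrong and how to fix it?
Bug: WHERE can't reference COUNT(*); aggregates are computed after WHERE

Fix: GROUP BY kind, then filter groups with HAVING COUNT(*) > 1

Corrected query:
SELECT kind FROM sensors GROUP BY kind HAVING COUNT(*) > 1

Result:
kind
----
co2 
temp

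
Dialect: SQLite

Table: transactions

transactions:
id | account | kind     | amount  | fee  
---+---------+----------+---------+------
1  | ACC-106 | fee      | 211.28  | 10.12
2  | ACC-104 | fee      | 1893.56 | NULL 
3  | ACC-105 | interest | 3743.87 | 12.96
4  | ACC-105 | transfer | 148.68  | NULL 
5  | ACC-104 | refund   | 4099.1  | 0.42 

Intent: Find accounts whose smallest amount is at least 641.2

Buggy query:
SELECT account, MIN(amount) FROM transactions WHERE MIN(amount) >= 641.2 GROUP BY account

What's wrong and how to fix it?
Bug: Aggregates like MIN are computed per group after WHERE runs

Fix: Replace WHERE with HAVING after the GROUP BY

Corrected query:
SELECT account, MIN(amount) FROM transactions GROUP BY account HAVING MIN(amount) >= 641.2

Result:
account | MIN(amount)
--------+------------
ACC-104 | 1893.56    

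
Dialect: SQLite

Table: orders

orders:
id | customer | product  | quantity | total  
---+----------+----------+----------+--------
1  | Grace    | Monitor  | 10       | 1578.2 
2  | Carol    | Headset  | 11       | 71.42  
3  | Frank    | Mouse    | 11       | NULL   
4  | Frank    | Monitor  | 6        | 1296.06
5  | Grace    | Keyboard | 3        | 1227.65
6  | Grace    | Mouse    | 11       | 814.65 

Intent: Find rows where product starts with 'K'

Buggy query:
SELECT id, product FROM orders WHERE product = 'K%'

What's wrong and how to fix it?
Bug: '=' compares the literal string including the % character; pattern matching needs LIKE

Fix: Replace '=' with LIKE so 'K%' is treated as a pattern

Corrected query:
SELECT id, product FROM orders WHERE product LIKE 'K%'

Result:
id | product 
---+---------
5  | Keyboard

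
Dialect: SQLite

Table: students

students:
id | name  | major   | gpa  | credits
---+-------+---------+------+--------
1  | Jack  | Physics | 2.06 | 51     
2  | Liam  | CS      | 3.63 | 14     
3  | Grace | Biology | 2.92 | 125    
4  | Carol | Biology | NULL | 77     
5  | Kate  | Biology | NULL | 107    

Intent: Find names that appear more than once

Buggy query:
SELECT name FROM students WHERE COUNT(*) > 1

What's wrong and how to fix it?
Bug: WHERE can't reference COUNT(*); aggregates are computed after WHERE

Fix: Group first, then use HAVING for the count condition

Corrected query:
SELECT name FROM students GROUP BY name HAVING COUNT(*) > 1

Result:
(no rows)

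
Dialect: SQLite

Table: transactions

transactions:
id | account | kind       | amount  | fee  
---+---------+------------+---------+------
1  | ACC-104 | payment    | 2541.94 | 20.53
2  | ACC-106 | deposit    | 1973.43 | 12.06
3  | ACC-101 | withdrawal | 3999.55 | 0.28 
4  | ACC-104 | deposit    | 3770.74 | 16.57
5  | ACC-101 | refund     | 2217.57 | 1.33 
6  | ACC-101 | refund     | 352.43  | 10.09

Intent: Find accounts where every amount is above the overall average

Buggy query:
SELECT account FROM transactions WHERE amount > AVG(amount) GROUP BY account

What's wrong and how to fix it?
Bug: AVG() is an aggregate; it can't sit directly in WHERE

Fix: Use a subquery for AVG and a HAVING MIN(...) filter so the condition holds for every row in the group

Corrected query:
SELECT account FROM transactions GROUP BY account HAVING MIN(amount) > (SELECT AVG(amount) FROM transactions)

Result:
account
-------
ACC-104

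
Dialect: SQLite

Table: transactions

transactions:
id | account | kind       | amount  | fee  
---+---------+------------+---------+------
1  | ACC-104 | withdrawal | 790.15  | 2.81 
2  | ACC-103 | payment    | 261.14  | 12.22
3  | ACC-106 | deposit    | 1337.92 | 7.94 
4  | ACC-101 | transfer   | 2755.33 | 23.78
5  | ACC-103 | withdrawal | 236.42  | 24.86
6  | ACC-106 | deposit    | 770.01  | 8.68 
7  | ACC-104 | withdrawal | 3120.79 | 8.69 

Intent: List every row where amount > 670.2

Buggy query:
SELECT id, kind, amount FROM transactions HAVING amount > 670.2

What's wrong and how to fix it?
Bug: This is a non-aggregate query (no GROUP BY, no aggregates), so in SQLite the HAVING clause is invalid here; a row-level condition belongs in WHERE

Fix: Use WHERE for row-level filtering

Corrected query:
SELECT id, kind, amount FROM transactions WHERE amount > 670.2

Result:
id | kind       | amount 
---+------------+--------
1  | withdrawal | 790.15 
3  | deposit    | 1337.92
4  | transfer   | 2755.33
6  | deposit    | 770.01 
7  | withdrawal | 3120.79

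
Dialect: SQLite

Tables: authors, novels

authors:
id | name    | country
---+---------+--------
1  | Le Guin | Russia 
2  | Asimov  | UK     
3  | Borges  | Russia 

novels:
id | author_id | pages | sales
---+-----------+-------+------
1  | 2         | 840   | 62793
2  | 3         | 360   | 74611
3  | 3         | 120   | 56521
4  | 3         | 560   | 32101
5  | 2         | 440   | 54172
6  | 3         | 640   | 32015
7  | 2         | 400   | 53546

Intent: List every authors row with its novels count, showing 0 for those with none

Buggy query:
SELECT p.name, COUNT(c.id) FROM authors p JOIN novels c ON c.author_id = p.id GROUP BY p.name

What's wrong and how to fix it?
Bug: INNER JOIN drops authors rows that have no matching novels rows

Fix: Switch to LEFT JOIN to retain unmatched parent rows

Corrected query:
SELECT p.name, COUNT(c.id) FROM authors p LEFT JOIN novels c ON c.author_id = p.id GROUP BY p.name

Result:
name    | COUNT(c.id)
--------+------------
Asimov  | 3          
Borges  | 4          
Le Guin | 0          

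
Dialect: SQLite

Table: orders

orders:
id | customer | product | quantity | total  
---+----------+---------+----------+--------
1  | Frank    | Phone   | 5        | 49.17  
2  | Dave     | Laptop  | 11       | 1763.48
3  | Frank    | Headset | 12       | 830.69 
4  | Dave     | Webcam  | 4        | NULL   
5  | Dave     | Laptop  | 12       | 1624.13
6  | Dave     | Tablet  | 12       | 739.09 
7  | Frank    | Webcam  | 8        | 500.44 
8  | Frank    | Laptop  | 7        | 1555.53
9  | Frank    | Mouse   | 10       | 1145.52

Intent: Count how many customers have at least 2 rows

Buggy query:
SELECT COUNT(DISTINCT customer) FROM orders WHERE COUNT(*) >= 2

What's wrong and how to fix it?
Bug: COUNT(*) cannot appear in WHERE; the per-group count doesn't exist yet

Fix: Group first with HAVING COUNT(*) >= 2, then COUNT the resulting groups

Corrected query:
SELECT COUNT(*) FROM (SELECT customer FROM orders GROUP BY customer HAVING COUNT(*) >= 2)

Result:
COUNT(*)
--------
2       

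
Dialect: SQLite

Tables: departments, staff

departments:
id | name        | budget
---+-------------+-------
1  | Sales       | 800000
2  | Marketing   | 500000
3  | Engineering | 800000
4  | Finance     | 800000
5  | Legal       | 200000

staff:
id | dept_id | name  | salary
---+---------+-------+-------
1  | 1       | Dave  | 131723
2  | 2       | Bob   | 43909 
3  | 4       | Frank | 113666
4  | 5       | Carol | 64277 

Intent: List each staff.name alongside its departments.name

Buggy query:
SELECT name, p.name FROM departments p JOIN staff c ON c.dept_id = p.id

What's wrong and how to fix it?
Bug: Both tables have a 'name' column; the unqualified reference is ambiguous

Fix: Prefix ambiguous columns with the table alias

Corrected query:
SELECT c.name, p.name FROM departments p JOIN staff c ON c.dept_id = p.id

Result:
name  | name     
------+----------
Dave  | Sales    
Bob   | Marketing
Frank | Finance  
Carol | Legal    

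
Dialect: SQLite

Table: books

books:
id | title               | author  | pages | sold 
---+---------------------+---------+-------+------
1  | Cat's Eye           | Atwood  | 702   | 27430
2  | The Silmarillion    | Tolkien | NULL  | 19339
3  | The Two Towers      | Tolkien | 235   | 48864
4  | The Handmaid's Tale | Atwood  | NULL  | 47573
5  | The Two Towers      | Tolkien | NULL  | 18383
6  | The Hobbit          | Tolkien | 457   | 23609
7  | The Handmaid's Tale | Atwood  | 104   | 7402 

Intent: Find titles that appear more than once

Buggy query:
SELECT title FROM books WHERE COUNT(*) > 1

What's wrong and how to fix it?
Bug: WHERE can't reference COUNT(*); aggregates are computed after WHERE

Fix: GROUP BY title, then filter groups with HAVING COUNT(*) > 1

Corrected query:
SELECT title FROM books GROUP BY title HAVING COUNT(*) > 1

Result:
title              
-------------------
The Handmaid's Tale
The Two Towers     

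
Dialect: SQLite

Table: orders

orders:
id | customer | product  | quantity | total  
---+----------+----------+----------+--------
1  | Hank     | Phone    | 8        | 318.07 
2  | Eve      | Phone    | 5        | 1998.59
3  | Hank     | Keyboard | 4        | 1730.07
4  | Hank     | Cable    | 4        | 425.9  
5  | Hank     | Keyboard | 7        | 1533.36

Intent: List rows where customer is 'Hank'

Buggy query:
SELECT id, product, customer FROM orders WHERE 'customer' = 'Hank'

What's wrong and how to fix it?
Bug: Single quotes denote string literals in SQL; the column name is being compared as a constant string

Fix: Remove the quotes around the column name (or use double quotes for an identifier)

Corrected query:
SELECT id, product, customer FROM orders WHERE customer = 'Hank'

Result:
id | product  | customer
---+----------+---------
1  | Phone    | Hank    
3  | Keyboard | Hank    
4  | Cable    | Hank    
5  | Keyboard | Hank    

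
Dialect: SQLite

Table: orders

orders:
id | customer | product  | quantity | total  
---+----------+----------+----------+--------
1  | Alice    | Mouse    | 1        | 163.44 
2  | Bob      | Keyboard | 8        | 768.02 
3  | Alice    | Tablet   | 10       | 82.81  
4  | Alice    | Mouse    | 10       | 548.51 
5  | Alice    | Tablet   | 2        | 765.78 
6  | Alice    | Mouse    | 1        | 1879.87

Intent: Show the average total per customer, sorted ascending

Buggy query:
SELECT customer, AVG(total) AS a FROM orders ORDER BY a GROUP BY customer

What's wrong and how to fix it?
Bug: GROUP BY must precede ORDER BY

Fix: Reorder: SELECT … FROM … GROUP BY … ORDER BY …

Corrected query:
SELECT customer, AVG(total) AS a FROM orders GROUP BY customer ORDER BY a

Result:
customer | a      
---------+--------
Alice    | 688.082
Bob      | 768.02 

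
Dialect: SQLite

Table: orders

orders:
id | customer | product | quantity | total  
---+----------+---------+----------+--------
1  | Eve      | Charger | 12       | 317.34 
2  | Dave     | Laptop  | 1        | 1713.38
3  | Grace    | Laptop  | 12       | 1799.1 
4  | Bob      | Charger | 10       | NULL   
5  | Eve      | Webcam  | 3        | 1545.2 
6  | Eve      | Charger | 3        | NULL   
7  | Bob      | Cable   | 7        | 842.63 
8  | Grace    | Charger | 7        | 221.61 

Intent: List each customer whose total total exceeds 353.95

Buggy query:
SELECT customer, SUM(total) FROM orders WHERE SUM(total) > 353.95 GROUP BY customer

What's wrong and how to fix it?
Bug: SUM(total) is an aggregate, but WHERE filters rows before aggregation

Fix: Move the aggregate condition to a HAVING clause

Corrected query:
SELECT customer, SUM(total) FROM orders GROUP BY customer HAVING SUM(total) > 353.95

Result:
customer | SUM(total)
---------+-----------
Bob      | 842.63    
Dave     | 1713.38   
Eve      | 1862.54   
Grace    | 2020.71   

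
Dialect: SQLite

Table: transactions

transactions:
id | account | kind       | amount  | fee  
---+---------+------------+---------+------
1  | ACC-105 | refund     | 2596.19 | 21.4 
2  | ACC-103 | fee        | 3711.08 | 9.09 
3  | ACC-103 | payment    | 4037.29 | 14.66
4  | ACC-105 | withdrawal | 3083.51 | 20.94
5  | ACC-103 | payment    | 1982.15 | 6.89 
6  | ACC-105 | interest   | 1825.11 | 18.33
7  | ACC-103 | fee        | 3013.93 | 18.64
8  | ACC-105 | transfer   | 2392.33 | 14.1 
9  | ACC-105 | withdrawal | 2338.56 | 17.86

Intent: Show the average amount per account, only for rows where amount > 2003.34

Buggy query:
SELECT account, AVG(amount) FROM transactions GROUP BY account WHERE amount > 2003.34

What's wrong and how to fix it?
Bug: WHERE cannot follow GROUP BY

Fix: Move the WHERE clause before GROUP BY

Corrected query:
SELECT account, AVG(amount) FROM transactions WHERE amount > 2003.34 GROUP BY account

Result:
account | AVG(amount)
--------+------------
ACC-103 | 3587.433333
ACC-105 | 2602.6475  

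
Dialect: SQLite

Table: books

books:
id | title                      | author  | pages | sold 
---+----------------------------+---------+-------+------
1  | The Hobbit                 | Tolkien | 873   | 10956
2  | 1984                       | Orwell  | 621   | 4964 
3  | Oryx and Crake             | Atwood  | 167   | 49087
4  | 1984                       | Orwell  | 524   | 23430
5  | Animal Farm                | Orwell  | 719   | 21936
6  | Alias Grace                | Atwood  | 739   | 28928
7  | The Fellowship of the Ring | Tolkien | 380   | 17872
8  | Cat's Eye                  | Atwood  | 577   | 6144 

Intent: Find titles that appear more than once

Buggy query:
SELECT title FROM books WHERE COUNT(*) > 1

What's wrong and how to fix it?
Bug: WHERE can't reference COUNT(*); aggregates are computed after WHERE

Fix: Group first, then use HAVING for the count condition

Corrected query:
SELECT title FROM books GROUP BY title HAVING COUNT(*) > 1

Result:
title
-----
1984 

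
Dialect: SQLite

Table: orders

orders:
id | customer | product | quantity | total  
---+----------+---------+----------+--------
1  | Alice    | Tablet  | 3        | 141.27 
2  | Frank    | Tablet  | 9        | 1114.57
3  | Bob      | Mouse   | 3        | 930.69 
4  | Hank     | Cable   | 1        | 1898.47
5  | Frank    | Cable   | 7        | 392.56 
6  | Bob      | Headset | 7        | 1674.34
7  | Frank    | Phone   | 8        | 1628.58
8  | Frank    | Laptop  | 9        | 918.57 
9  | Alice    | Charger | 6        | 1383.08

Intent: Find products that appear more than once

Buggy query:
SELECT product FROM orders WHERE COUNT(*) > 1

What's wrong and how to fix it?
Bug: COUNT(*) is an aggregate and cannot be used in WHERE

Fix: Group first, then use HAVING for the count condition

Corrected query:
SELECT product FROM orders GROUP BY product HAVING COUNT(*) > 1

Result:
product
-------
Cable  
Tablet 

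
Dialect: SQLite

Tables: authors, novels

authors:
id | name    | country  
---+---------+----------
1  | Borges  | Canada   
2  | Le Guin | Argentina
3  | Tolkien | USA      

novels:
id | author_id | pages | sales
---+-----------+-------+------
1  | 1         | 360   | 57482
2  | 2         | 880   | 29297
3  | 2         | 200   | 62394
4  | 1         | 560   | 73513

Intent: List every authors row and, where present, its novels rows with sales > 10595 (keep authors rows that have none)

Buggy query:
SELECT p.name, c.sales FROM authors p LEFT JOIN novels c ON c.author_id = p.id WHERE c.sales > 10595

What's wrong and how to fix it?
Bug: Filtering c.sales in WHERE discards the NULL rows produced by LEFT JOIN, turning it into an inner join

Fix: Put 'c.sales > 10595' in the JOIN's ON clause instead of WHERE

Corrected query:
SELECT p.name, c.sales FROM authors p LEFT JOIN novels c ON c.author_id = p.id AND c.sales > 10595

Result:
name    | sales
--------+------
Borges  | 57482
Borges  | 73513
Le Guin | 29297
Le Guin | 62394
Tolkien | NULL 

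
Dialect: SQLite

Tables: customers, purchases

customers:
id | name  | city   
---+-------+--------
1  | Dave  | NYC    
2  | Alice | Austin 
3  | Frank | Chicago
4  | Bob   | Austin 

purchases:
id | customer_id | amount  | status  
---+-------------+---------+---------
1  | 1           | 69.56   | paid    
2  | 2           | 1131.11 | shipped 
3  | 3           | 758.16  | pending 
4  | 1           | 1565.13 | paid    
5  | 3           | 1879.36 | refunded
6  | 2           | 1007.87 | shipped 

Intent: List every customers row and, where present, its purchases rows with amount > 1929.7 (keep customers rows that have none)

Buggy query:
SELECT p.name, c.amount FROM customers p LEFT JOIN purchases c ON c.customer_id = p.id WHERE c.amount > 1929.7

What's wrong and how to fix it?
Bug: Filtering c.amount in WHERE discards the NULL rows produced by LEFT JOIN, turning it into an inner join

Fix: Put 'c.amount > 1929.7' in the JOIN's ON clause instead of WHERE

Corrected query:
SELECT p.name, c.amount FROM customers p LEFT JOIN purchases c ON c.customer_id = p.id AND c.amount > 1929.7

Result:
name  | amount
------+-------
Dave  | NULL  
Alice | NULL  
Frank | NULL  
Bob   | NULL  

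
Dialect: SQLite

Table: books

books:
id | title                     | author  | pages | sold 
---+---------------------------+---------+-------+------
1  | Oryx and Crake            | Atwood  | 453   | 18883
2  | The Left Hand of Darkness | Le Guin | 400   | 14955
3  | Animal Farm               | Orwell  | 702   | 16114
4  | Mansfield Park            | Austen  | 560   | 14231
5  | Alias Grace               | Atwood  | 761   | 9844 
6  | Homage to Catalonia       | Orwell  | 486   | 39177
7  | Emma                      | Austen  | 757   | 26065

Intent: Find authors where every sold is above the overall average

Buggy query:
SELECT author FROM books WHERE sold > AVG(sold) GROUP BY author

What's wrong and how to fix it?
Bug: WHERE evaluates per row before aggregation, so AVG() is unavailable

Fix: Compute the overall average in a scalar subquery and compare each group's MIN against it in HAVING

Corrected query:
SELECT author FROM books GROUP BY author HAVING MIN(sold) > (SELECT AVG(sold) FROM books)

Result:
(no rows)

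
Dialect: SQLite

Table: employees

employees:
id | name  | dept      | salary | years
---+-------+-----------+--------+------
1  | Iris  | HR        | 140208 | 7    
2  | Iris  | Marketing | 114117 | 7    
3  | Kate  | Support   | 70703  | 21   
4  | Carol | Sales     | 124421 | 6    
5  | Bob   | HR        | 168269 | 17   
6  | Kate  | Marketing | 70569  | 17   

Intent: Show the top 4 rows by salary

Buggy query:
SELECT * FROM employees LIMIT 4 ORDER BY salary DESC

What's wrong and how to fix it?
Bug: ORDER BY cannot follow LIMIT; LIMIT is the final clause

Fix: Sort with ORDER BY, then apply LIMIT

Corrected query:
SELECT * FROM employees ORDER BY salary DESC LIMIT 4

Result:
id | name  | dept      | salary | years
---+-------+-----------+--------+------
5  | Bob   | HR        | 168269 | 17   
1  | Iris  | HR        | 140208 | 7    
4  | Carol | Sales     | 124421 | 6    
2  | Iris  | Marketing | 114117 | 7    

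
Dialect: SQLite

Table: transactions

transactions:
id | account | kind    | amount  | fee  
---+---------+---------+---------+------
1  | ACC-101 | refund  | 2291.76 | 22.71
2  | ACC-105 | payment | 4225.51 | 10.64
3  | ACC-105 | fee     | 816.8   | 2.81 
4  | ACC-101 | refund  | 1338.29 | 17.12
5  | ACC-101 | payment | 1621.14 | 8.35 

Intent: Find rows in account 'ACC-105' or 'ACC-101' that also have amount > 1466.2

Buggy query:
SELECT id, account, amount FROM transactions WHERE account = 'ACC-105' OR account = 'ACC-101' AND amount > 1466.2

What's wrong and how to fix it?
Bug: Without parentheses, AND is evaluated before OR, so the amount filter only applies to the 'ACC-101' branch

Fix: Group the OR with parentheses (or use IN), then AND the threshold

Corrected query:
SELECT id, account, amount FROM transactions WHERE (account = 'ACC-105' OR account = 'ACC-101') AND amount > 1466.2

Result:
id | account | amount 
---+---------+--------
1  | ACC-101 | 2291.76
2  | ACC-105 | 4225.51
5  | ACC-101 | 1621.14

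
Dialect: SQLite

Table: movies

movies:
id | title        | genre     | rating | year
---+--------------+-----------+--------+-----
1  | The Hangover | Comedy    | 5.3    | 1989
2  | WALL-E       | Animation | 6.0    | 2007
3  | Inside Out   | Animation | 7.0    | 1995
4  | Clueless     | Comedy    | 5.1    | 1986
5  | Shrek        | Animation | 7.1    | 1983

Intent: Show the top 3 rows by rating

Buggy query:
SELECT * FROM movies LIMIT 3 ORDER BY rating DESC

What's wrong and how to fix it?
Bug: LIMIT must come after ORDER BY

Fix: Swap the clauses: ORDER BY first, then LIMIT

Corrected query:
SELECT * FROM movies ORDER BY rating DESC LIMIT 3

Result:
id | title      | genre     | rating | year
---+------------+-----------+--------+-----
5  | Shrek      | Animation | 7.1    | 1983
3  | Inside Out | Animation | 7      | 1995
2  | WALL-E     | Animation | 6      | 2007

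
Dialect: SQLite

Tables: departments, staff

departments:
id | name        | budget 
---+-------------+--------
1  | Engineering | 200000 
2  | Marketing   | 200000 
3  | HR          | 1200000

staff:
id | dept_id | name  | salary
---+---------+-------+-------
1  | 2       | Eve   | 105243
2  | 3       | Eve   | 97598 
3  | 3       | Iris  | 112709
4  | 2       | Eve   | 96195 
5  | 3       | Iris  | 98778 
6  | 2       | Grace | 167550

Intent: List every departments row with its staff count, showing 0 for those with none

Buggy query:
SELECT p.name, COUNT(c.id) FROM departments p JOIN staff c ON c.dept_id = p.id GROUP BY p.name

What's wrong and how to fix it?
Bug: INNER JOIN drops departments rows that have no matching staff rows

Fix: Use LEFT JOIN so parents without children still appear (COUNT(c.id) gives 0)

Corrected query:
SELECT p.name, COUNT(c.id) FROM departments p LEFT JOIN staff c ON c.dept_id = p.id GROUP BY p.name

Result:
name        | COUNT(c.id)
------------+------------
Engineering | 0          
HR          | 3          
Marketing   | 3          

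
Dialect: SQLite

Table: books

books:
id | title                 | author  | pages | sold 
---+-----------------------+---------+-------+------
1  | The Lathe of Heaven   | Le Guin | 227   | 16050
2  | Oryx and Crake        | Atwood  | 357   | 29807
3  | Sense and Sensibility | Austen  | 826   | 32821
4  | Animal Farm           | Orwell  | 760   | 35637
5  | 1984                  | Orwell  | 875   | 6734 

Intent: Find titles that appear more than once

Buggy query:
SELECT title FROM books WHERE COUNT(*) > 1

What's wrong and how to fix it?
Bug: COUNT(*) is an aggregate and cannot be used in WHERE

Fix: Group first, then use HAVING for the count condition

Corrected query:
SELECT title FROM books GROUP BY title HAVING COUNT(*) > 1

Result:
(no rows)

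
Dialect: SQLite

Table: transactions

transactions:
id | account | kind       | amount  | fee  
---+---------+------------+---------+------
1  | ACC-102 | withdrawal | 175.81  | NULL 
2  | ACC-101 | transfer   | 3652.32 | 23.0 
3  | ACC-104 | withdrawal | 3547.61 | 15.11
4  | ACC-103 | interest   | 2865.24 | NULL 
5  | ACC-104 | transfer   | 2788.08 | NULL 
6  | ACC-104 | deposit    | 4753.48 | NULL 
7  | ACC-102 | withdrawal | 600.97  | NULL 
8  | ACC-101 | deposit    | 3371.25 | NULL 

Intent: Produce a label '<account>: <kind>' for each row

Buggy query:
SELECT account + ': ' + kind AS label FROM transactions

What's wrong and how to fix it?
Bug: '+' is numeric addition; on text columns SQLite converts them to 0 instead of concatenating

Fix: Use the || operator for string concatenation

Corrected query:
SELECT account || ': ' || kind AS label FROM transactions

Result:
label              
-------------------
ACC-102: withdrawal
ACC-101: transfer  
ACC-104: withdrawal
ACC-103: interest  
ACC-104: transfer  
ACC-104: deposit   
ACC-102: withdrawal
ACC-101: deposit   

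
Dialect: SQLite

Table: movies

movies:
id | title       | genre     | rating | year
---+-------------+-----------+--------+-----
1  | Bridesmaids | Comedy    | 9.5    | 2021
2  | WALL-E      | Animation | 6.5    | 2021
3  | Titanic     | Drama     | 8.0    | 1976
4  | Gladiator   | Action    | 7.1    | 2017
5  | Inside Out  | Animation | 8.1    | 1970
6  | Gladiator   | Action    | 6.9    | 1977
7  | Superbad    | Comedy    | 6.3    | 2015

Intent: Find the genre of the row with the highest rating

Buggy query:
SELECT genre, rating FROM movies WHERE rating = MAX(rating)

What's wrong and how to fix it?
Bug: WHERE is evaluated per row; an aggregate over the whole table isn't defined there

Fix: Wrap MAX in a scalar subquery so WHERE compares against a single value

Corrected query:
SELECT genre, rating FROM movies WHERE rating = (SELECT MAX(rating) FROM movies)

Result:
genre  | rating
-------+-------
Comedy | 9.5   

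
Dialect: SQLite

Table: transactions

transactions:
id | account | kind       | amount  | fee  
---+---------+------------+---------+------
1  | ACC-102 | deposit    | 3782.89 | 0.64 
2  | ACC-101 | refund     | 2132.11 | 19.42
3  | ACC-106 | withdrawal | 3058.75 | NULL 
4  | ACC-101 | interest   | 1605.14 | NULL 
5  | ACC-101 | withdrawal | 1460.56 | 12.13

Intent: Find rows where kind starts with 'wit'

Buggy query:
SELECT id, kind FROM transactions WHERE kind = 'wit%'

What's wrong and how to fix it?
Bug: '=' compares the literal string including the % character; pattern matching needs LIKE

Fix: Replace '=' with LIKE so 'wit%' is treated as a pattern

Corrected query:
SELECT id, kind FROM transactions WHERE kind LIKE 'wit%'

Result:
id | kind      
---+-----------
3  | withdrawal
5  | withdrawal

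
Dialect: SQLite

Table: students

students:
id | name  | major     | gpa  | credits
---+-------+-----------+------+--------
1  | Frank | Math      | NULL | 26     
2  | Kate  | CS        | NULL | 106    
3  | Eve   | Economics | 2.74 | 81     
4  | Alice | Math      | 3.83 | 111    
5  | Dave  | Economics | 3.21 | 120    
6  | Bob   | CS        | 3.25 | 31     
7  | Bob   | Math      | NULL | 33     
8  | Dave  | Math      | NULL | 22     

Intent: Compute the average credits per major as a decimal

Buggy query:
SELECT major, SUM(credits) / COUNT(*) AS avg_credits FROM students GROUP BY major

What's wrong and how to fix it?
Bug: Both operands are integers, so '/' performs integer division and truncates

Fix: Multiply by 1.0 (or CAST to REAL) to force floating-point division

Corrected query:
SELECT major, SUM(credits) * 1.0 / COUNT(*) AS avg_credits FROM students GROUP BY major

Result:
major     | avg_credits
----------+------------
CS        | 68.5       
Economics | 100.5      
Math      | 48         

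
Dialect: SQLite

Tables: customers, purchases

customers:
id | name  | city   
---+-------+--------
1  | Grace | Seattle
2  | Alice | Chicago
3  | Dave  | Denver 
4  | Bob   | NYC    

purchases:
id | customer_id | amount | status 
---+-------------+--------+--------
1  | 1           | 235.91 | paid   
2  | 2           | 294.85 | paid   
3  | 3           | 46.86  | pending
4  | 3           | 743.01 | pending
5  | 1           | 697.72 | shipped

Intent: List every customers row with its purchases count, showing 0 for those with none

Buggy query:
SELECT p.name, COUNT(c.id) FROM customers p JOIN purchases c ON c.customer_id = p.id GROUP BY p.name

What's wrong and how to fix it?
Bug: INNER JOIN drops customers rows that have no matching purchases rows

Fix: Switch to LEFT JOIN to retain unmatched parent rows

Corrected query:
SELECT p.name, COUNT(c.id) FROM customers p LEFT JOIN purchases c ON c.customer_id = p.id GROUP BY p.name

Result:
name  | COUNT(c.id)
------+------------
Alice | 1          
Bob   | 0          
Dave  | 2          
Grace | 2          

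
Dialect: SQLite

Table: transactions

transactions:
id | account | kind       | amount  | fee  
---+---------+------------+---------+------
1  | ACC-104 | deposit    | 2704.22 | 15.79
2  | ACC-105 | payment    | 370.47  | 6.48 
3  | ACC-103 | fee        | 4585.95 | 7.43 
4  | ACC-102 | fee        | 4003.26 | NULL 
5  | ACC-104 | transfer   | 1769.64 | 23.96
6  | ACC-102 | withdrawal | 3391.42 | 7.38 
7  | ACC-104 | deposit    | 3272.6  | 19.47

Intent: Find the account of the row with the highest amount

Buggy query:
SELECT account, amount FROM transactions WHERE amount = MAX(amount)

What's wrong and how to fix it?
Bug: WHERE is evaluated per row; an aggregate over the whole table isn't defined there

Fix: Use a subquery: WHERE amount = (SELECT MAX(amount) FROM transactions)

Corrected query:
SELECT account, amount FROM transactions WHERE amount = (SELECT MAX(amount) FROM transactions)

Result:
account | amount 
--------+--------
ACC-103 | 4585.95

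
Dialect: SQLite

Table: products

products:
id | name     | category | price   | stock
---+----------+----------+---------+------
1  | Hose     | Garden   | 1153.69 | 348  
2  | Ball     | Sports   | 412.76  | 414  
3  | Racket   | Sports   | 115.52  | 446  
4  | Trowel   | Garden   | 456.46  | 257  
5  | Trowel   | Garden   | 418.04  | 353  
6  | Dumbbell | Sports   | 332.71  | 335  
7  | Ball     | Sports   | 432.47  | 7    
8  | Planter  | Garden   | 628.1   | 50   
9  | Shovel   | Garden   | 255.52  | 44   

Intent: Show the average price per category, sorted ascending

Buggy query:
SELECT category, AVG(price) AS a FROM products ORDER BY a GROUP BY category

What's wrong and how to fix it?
Bug: ORDER BY appears before GROUP BY; SQL clause order requires GROUP BY first

Fix: Move ORDER BY to the end, after GROUP BY

Corrected query:
SELECT category, AVG(price) AS a FROM products GROUP BY category ORDER BY a

Result:
category | a      
---------+--------
Sports   | 323.365
Garden   | 582.362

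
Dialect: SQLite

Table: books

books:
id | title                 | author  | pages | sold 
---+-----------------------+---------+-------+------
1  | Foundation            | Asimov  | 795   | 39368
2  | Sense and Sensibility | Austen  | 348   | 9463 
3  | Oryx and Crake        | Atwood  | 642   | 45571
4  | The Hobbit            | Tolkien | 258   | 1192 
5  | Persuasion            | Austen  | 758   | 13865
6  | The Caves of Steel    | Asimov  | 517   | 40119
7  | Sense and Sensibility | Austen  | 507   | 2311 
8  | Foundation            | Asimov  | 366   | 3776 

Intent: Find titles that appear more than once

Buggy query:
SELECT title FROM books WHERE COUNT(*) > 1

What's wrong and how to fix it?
Bug: COUNT(*) is an aggregate and cannot be used in WHERE

Fix: Group first, then use HAVING for the count condition

Corrected query:
SELECT title FROM books GROUP BY title HAVING COUNT(*) > 1

Result:
title                
---------------------
Foundation           
Sense and Sensibility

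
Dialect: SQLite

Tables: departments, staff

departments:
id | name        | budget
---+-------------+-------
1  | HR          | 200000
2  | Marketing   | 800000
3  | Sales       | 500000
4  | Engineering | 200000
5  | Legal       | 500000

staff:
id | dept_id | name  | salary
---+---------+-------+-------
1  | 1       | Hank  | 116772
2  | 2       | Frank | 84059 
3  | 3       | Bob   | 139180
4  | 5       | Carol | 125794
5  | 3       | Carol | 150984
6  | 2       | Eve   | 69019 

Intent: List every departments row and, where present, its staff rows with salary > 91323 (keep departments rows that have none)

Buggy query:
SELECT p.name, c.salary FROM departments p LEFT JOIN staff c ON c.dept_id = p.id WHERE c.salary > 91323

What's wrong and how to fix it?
Bug: A WHERE condition on the right-hand table after LEFT JOIN drops unmatched parents

Fix: Move the right-table condition into the ON clause so unmatched parents are kept

Corrected query:
SELECT p.name, c.salary FROM departments p LEFT JOIN staff c ON c.dept_id = p.id AND c.salary > 91323

Result:
name        | salary
------------+-------
HR          | 116772
Marketing   | NULL  
Sales       | 139180
Sales       | 150984
Engineering | NULL  
Legal       | 125794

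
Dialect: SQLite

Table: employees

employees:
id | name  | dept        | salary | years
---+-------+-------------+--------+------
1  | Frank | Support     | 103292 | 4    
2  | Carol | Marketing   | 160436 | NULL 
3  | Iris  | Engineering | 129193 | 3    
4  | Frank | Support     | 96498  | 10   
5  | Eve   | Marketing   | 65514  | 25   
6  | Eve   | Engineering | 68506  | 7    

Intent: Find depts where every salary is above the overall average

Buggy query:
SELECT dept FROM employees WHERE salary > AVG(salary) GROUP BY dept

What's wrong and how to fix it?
Bug: WHERE evaluates per row before aggregation, so AVG() is unavailable

Fix: Use a subquery for AVG and a HAVING MIN(...) filter so the condition holds for every row in the group

Corrected query:
SELECT dept FROM employees GROUP BY dept HAVING MIN(salary) > (SELECT AVG(salary) FROM employees)

Result:
(no rows)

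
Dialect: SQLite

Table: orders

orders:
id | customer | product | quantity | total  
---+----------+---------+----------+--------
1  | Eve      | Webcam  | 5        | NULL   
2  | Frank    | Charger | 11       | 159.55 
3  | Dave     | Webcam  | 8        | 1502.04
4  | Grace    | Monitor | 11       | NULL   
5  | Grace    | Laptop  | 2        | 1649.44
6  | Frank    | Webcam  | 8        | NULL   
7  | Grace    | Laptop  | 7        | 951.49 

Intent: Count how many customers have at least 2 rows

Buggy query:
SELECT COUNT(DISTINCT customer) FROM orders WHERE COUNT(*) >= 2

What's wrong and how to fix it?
Bug: WHERE filters individual rows, not groups, so a group-level COUNT is invalid there

Fix: Use a subquery that GROUPs and filters with HAVING, then count its rows

Corrected query:
SELECT COUNT(*) FROM (SELECT customer FROM orders GROUP BY customer HAVING COUNT(*) >= 2)

Result:
COUNT(*)
--------
2       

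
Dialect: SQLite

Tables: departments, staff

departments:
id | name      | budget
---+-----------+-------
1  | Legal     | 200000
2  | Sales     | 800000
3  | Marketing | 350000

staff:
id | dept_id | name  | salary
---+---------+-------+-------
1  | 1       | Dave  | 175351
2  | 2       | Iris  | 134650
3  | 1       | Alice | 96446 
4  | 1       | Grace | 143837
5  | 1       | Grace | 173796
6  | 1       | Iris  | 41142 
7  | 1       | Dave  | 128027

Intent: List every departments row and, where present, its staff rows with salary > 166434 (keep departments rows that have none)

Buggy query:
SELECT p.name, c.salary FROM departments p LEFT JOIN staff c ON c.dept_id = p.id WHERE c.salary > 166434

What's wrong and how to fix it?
Bug: A WHERE condition on the right-hand table after LEFT JOIN drops unmatched parents

Fix: Move the right-table condition into the ON clause so unmatched parents are kept

Corrected query:
SELECT p.name, c.salary FROM departments p LEFT JOIN staff c ON c.dept_id = p.id AND c.salary > 166434

Result:
name      | salary
----------+-------
Legal     | 173796
Legal     | 175351
Sales     | NULL  
Marketing | NULL  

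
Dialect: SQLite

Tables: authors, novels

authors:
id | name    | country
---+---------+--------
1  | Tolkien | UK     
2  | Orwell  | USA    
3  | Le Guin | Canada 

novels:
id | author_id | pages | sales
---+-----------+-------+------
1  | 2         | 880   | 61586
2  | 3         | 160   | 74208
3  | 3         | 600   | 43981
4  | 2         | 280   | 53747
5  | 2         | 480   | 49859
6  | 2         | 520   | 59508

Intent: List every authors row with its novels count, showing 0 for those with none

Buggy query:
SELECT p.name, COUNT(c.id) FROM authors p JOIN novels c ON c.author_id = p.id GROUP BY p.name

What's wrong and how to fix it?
Bug: INNER JOIN drops authors rows that have no matching novels rows

Fix: Use LEFT JOIN so parents without children still appear (COUNT(c.id) gives 0)

Corrected query:
SELECT p.name, COUNT(c.id) FROM authors p LEFT JOIN novels c ON c.author_id = p.id GROUP BY p.name

Result:
name    | COUNT(c.id)
--------+------------
Le Guin | 2          
Orwell  | 4          
Tolkien | 0          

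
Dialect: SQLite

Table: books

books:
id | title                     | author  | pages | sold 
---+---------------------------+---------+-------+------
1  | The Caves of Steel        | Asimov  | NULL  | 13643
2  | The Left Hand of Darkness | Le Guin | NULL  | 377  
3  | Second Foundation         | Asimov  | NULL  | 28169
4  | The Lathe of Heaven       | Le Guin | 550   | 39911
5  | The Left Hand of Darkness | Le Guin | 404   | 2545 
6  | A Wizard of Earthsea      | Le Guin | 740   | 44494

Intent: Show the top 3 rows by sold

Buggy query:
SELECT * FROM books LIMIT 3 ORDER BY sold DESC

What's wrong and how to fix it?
Bug: ORDER BY cannot follow LIMIT; LIMIT is the final clause

Fix: Swap the clauses: ORDER BY first, then LIMIT

Corrected query:
SELECT * FROM books ORDER BY sold DESC LIMIT 3

Result:
id | title                | author  | pages | sold 
---+----------------------+---------+-------+------
6  | A Wizard of Earthsea | Le Guin | 740   | 44494
4  | The Lathe of Heaven  | Le Guin | 550   | 39911
3  | Second Foundation    | Asimov  | NULL  | 28169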